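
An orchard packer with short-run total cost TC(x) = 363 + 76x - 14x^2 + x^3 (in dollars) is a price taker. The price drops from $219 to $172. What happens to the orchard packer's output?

Output falls from 13 to 12

AVC = 76 - 14x + x^2, minimized at x = 7 where min AVC = $27. MC = 76 - 28x + 3x^2.
With P = $219 above the shutdown price, P = MC gives x = 13.
At P = $172 ≥ min AVC, set P = MC: x = 12. The firm stays open but cuts output.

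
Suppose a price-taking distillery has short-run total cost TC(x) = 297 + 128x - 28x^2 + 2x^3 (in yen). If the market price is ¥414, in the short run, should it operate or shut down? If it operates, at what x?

From TC, MC = TC'(x) = 128 - 56x + 6x^2 and AVC = VC/x = 128 - 28x + 2x^2.
AVC hits its minimum where MC = AVC, at x = 7, giving min AVC = 128 - 28·7 + 2·7^2 = ¥30.
Since P = ¥414 ≥ min AVC = ¥30, price covers variable cost and the firm should produce.
Set P = MC: 414 = 128 - 56x + 6x^2 → -286 - 56x + 6x^2 = 0. The roots are x = -11/3 and x = 13; the profit-maximizing output is on the rising part of MC, so x* = 13.
Check: AVC at x = 13 is ¥102 ≤ P, so revenue covers variable cost.
Profit = P·x − TC = 414·13 − 1623 = ¥3759.

Produce at x = 13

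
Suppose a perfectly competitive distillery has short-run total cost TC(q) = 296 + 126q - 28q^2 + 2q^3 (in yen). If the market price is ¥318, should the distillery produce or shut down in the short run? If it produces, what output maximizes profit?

Produce at q = 12

Variable cost is VC = 126q - 28q^2 + 2q^3, so AVC = VC/q = 126 - 28q + 2q^2 and MC = dTC/dq = 126 - 56q + 6q^2.
AVC hits its minimum where MC = AVC, at q = 7, giving min AVC = 126 - 28·7 + 2·7^2 = ¥28.
Because ¥318 ≥ ¥28, revenue can cover variable cost; the firm operates.
Solving P = MC: -192 - 56q + 6q^2 = 0 ⇒ q = -8/3 or 12. On the upward-sloping branch, q* = 12.
Check: AVC at q = 12 is ¥78 ≤ P, so revenue covers variable cost.
Profit = P·q − TC = 318·12 − 1232 = ¥2584.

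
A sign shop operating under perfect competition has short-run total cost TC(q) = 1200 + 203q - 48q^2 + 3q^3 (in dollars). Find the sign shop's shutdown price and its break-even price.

Shutdown price = $11; break-even price = $143

AVC = 203 - 48q + 3q^2; minimized at q = 8, giving min AVC = $11. That is the shutdown price.
ATC = 1200/q + 203 - 48q + 3q^2. Setting dATC/dq = −1200/q^2 − 48 + 6q = 0 gives q = 10 (since 6·10^3 − 48·10^2 = 1200).
min ATC = 1200/10 + 203 − 48·10 + 3·10^2 = $143. That is the break-even price.
For $11 ≤ P < $143 the firm produces at a loss; below $11 it shuts down.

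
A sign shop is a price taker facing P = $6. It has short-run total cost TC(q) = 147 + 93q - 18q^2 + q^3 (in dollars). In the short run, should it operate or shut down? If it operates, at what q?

Shut down

From TC, MC = TC'(q) = 93 - 36q + 3q^2 and AVC = VC/q = 93 - 18q + q^2.
AVC is minimized where dAVC/dq = -18 + 2q = 0, at q = 9; min AVC = 93 - 18·9 + 9^2 = $12.
P = $6 lies below min AVC = $12; no output level covers variable cost.
Shutting down limits the loss to fixed cost, $147.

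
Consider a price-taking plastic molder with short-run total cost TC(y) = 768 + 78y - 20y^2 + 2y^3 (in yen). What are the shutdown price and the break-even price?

AVC = 78 - 20y + 2y^2; minimized at y = 5, giving min AVC = ¥28. That is the shutdown price.
ATC = 768/y + 78 - 20y + 2y^2. Setting dATC/dy = −768/y^2 − 20 + 4y = 0 gives y = 8 (since 4·8^3 − 20·8^2 = 768).
min ATC = 768/8 + 78 − 20·8 + 2·8^2 = ¥142. That is the break-even price.
For ¥28 ≤ P < ¥142 the firm produces at a loss; below ¥28 it shuts down.

Shutdown price = ¥28; break-even price = ¥142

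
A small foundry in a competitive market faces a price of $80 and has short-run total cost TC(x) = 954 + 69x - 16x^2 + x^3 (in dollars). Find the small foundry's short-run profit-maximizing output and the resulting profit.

AVC = 69 - 16x + x^2; min AVC = $5 at x = 8. Since P = $80 ≥ min AVC, the firm produces.
MC = 69 - 32x + 3x^2. Setting P = MC and taking the root on the rising branch gives x* = 11.
TR = 80·11 = 880. TC = 954 + 154 = 1108. Profit = 880 − 1108 = -$228.
That loss of $228 beats the $954 the firm would lose by shutting down; producing recovers $726 of fixed cost.

Profit = -$228 at x = 11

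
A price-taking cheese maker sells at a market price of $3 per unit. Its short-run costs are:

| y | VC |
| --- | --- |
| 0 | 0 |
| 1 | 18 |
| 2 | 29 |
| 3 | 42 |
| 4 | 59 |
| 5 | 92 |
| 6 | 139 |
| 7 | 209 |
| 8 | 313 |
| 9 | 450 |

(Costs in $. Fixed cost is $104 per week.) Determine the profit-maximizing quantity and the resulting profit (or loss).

Profit at each row (π = 3y − TC): y=0: -104; y=1: -119; y=2: -127; y=3: -137; y=4: -151; y=5: -181; y=6: -225; y=7: -292; y=8: -393; y=9: -527.
Profit is highest at y = 0. Equivalently, the lowest AVC in the table is 42/3 ≈ $14 at y = 3, and P = $3 falls below it — price never covers variable cost, so the firm shuts down and loses only its fixed cost.

y = 0 (shut down); profit = -$104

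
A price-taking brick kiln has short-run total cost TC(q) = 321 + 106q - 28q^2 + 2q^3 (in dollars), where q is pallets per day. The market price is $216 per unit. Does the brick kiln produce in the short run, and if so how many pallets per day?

Variable cost is VC = 106q - 28q^2 + 2q^3, so AVC = VC/q = 106 - 28q + 2q^2 and MC = dTC/dq = 106 - 56q + 6q^2.
AVC hits its minimum where MC = AVC, at q = 7, giving min AVC = 106 - 28·7 + 2·7^2 = $8.
Because $216 ≥ $8, revenue can cover variable cost; the firm operates.
Set P = MC: 216 = 106 - 56q + 6q^2 → -110 - 56q + 6q^2 = 0. The roots are q = -5/3 and q = 11; the profit-maximizing output is on the rising part of MC, so q* = 11.
Check: AVC at q = 11 is $40 ≤ P, so revenue covers variable cost.
Profit = P·q − TC = 216·11 − 761 = $1615.

Produce at q = 11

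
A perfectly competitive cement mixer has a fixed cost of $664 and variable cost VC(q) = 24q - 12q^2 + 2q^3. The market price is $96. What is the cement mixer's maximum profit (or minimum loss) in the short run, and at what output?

AVC = 24 - 12q + 2q^2; min AVC = $6 at q = 3. Since P = $96 ≥ min AVC, the firm produces.
MC = 24 - 24q + 6q^2. Setting P = MC and taking the root on the rising branch gives q* = 6.
TR = 96·6 = 576. TC = 664 + 144 = 808. Profit = 576 − 808 = -$232.
By producing, the firm covers all variable cost plus $432 of fixed cost; shutting down would lose the full $664.

Profit = -$232 at q = 6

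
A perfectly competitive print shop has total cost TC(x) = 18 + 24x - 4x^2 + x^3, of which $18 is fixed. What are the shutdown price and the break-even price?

AVC = 24 - 4x + x^2; minimized at x = 2, giving min AVC = $20. That is the shutdown price.
ATC = 18/x + 24 - 4x + x^2. Setting dATC/dx = −18/x^2 − 4 + 2x = 0 gives x = 3 (since 2·3^3 − 4·3^2 = 18).
min ATC = 18/3 + 24 − 4·3 + 3^2 = $27. That is the break-even price.
Between these two prices the firm operates at a loss; above $27 it earns a profit.

Shutdown price = $20; break-even price = $27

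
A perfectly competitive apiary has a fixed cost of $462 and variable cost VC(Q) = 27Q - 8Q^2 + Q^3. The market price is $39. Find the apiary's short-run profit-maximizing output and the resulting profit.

Profit = -$318 at Q = 6

AVC = 27 - 8Q + Q^2; min AVC = $11 at Q = 4. Since P = $39 ≥ min AVC, the firm produces.
With MC = 27 - 16Q + 3Q^2, P = MC on the upward-sloping part at Q* = 6.
TR = 39·6 = 234. TC = 462 + 90 = 552. Profit = 234 − 552 = -$318.
By producing, the firm covers all variable cost plus $144 of fixed cost; shutting down would lose the full $462.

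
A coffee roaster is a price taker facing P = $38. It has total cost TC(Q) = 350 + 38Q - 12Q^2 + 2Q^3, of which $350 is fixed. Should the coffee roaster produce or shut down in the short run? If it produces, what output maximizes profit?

Variable cost is VC = 38Q - 12Q^2 + 2Q^3, so AVC = VC/Q = 38 - 12Q + 2Q^2 and MC = dTC/dQ = 38 - 24Q + 6Q^2.
AVC is minimized where dAVC/dQ = -12 + 4Q = 0, at Q = 3; min AVC = 38 - 12·3 + 2·3^2 = $20.
P = $38 exceeds min AVC = $20, so the firm stays open.
Set P = MC: 38 = 38 - 24Q + 6Q^2 → -24Q + 6Q^2 = 0. The roots are Q = 0 and Q = 4; the profit-maximizing output is on the rising part of MC, so Q* = 4.
Check: AVC at Q = 4 is $22 ≤ P, so revenue covers variable cost.
Profit = P·Q − TC = 38·4 − 438 = -$286, a loss, but smaller than the $350 fixed cost the firm would lose by shutting down.

Produce at Q = 4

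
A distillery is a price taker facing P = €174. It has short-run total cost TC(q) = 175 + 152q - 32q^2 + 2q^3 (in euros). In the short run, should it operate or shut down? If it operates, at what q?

Produce at q = 11

Variable cost is VC = 152q - 32q^2 + 2q^3, so AVC = VC/q = 152 - 32q + 2q^2 and MC = dTC/dq = 152 - 64q + 6q^2.
AVC hits its minimum where MC = AVC, at q = 8, giving min AVC = 152 - 32·8 + 2·8^2 = €24.
Since P = €174 ≥ min AVC = €24, price covers variable cost and the firm should produce.
Set P = MC: 174 = 152 - 64q + 6q^2 → -22 - 64q + 6q^2 = 0. The roots are q = -1/3 and q = 11; the profit-maximizing output is on the rising part of MC, so q* = 11.
Check: AVC at q = 11 is €42 ≤ P, so revenue covers variable cost.
Profit = P·q − TC = 174·11 − 637 = €1277.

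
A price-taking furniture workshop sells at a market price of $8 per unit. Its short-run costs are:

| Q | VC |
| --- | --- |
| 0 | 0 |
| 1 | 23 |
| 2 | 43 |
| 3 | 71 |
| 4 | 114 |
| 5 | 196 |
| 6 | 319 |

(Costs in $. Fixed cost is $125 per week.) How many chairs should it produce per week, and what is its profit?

Q = 0 (shut down); profit = -$125

Compute π = P·Q − TC at each output: Q=0: -125; Q=1: -140; Q=2: -152; Q=3: -172; Q=4: -207; Q=5: -281; Q=6: -396.
Profit is highest at Q = 0. Equivalently, the lowest AVC in the table is 43/2 ≈ $21.50 at Q = 2, and P = $8 falls below it — price never covers variable cost, so the firm shuts down and loses only its fixed cost.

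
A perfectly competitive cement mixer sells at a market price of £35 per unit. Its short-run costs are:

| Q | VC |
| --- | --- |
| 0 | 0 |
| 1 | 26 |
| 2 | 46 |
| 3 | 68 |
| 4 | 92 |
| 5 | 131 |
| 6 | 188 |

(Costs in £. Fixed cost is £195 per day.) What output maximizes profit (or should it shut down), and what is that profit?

Compute π = P·Q − TC at each output: Q=0: -195; Q=1: -186; Q=2: -171; Q=3: -158; Q=4: -147; Q=5: -151; Q=6: -173.
Profit is maximized at Q = 4. AVC there is 92/4 = £23 ≤ P, so producing beats shutting down (which would give -£195).

Q = 4; profit = -£147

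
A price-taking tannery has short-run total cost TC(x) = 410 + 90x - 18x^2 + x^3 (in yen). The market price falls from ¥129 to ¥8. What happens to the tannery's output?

Output falls from 13 to 0 (the firm shuts down)

AVC = 90 - 18x + x^2, minimized at x = 9 where min AVC = ¥9. MC = 90 - 36x + 3x^2.
With P = ¥129 above the shutdown price, P = MC gives x = 13.
At P = ¥8 < min AVC = ¥9, price no longer covers variable cost at any output, so the firm shuts down: x = 0.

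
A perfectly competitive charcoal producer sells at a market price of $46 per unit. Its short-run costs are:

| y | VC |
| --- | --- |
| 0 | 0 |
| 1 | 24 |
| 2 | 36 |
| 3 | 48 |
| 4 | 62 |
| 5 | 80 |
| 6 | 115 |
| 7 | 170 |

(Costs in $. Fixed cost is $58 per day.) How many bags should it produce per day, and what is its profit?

Tabulate TR − TC: y=0: -58; y=1: -36; y=2: -2; y=3: 32; y=4: 64; y=5: 92; y=6: 103; y=7: 94.
Profit is maximized at y = 6. AVC there is 115/6 = $19.17 ≤ P, so producing beats shutting down (which would give -$58).

y = 6; profit = $103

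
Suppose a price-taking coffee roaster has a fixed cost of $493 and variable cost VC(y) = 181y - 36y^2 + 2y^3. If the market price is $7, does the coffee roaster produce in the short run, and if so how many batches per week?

Shut down

Variable cost is VC = 181y - 36y^2 + 2y^3, so AVC = VC/y = 181 - 36y + 2y^2 and MC = dTC/dy = 181 - 72y + 6y^2.
The AVC parabola has its vertex at y = 36/4 = 9, where AVC = 181 - 36·9 + 2·9^2 = $19.
P = $7 lies below min AVC = $19; no output level covers variable cost.
The firm minimizes its loss by shutting down and losing only its fixed cost of $493.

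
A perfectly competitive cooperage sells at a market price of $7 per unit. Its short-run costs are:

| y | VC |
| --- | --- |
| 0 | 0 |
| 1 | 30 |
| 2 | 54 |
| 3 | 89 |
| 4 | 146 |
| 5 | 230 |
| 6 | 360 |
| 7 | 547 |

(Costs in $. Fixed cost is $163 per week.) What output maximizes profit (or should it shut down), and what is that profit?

Tabulate TR − TC: y=0: -163; y=1: -186; y=2: -203; y=3: -231; y=4: -281; y=5: -358; y=6: -481; y=7: -661.
Profit is highest at y = 0. Equivalently, the lowest AVC in the table is 54/2 ≈ $27 at y = 2, and P = $7 falls below it — price never covers variable cost, so the firm shuts down and loses only its fixed cost.

y = 0 (shut down); profit = -$163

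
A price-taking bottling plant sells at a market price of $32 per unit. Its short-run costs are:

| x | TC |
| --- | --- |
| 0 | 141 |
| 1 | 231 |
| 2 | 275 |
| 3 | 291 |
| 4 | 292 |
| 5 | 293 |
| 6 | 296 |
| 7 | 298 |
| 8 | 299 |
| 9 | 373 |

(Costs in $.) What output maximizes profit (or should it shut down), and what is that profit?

Tabulate TR − TC: x=0: -141; x=1: -199; x=2: -211; x=3: -195; x=4: -164; x=5: -133; x=6: -104; x=7: -74; x=8: -43; x=9: -85.
Profit is maximized at x = 8. AVC there is 158/8 = $19.75 ≤ P, so producing beats shutting down (which would give -$141).

x = 8; profit = -$43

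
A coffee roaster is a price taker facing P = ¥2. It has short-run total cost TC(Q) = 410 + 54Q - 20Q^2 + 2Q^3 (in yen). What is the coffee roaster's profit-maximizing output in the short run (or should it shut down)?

From TC, MC = TC'(Q) = 54 - 40Q + 6Q^2 and AVC = VC/Q = 54 - 20Q + 2Q^2.
AVC is minimized where dAVC/dQ = -20 + 4Q = 0, at Q = 5; min AVC = 54 - 20·5 + 2·5^2 = ¥4.
With P < min AVC (¥2 < ¥4), every unit sold adds to the loss.
Best response: produce nothing and absorb the ¥410 fixed cost.

Shut down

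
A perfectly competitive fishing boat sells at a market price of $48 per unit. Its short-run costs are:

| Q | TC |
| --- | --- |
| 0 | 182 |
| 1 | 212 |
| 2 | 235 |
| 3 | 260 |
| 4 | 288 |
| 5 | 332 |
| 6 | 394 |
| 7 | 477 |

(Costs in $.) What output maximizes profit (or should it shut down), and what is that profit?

Q = 5; profit = -$92

Tabulate TR − TC: Q=0: -182; Q=1: -164; Q=2: -139; Q=3: -116; Q=4: -96; Q=5: -92; Q=6: -106; Q=7: -141.
Profit is maximized at Q = 5. AVC there is 150/5 = $30 ≤ P, so producing beats shutting down (which would give -$182).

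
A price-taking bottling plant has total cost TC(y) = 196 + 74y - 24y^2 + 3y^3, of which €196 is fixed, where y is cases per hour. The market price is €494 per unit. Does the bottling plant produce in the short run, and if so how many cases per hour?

Variable cost is VC = 74y - 24y^2 + 3y^3, so AVC = VC/y = 74 - 24y + 3y^2 and MC = dTC/dy = 74 - 48y + 9y^2.
AVC hits its minimum where MC = AVC, at y = 4, giving min AVC = 74 - 24·4 + 3·4^2 = €26.
P = €494 exceeds min AVC = €26, so the firm stays open.
P = MC gives -420 - 48y + 9y^2 = 0, with roots -14/3 and 10. Take the larger (rising MC): y* = 10.
Check: AVC at y = 10 is €134 ≤ P, so revenue covers variable cost.
Profit = P·y − TC = 494·10 − 1536 = €3404.

Produce at y = 10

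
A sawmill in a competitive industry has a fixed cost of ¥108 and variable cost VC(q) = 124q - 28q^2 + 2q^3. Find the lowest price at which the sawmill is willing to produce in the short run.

Short-run supply begins at min AVC. From VC = 124q - 28q^2 + 2q^3, AVC = 124 - 28q + 2q^2.
At the minimum of AVC, MC = AVC. MC = 124 - 56q + 6q^2; setting MC = AVC gives 4q^2 - 28q = 0, so q = 7. min AVC = 26.
For P < ¥26 the firm produces nothing.

¥26 per unit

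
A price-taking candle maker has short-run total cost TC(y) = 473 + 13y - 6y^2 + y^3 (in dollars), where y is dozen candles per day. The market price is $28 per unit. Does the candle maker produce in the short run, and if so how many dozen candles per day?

Produce at y = 5

From TC, MC = TC'(y) = 13 - 12y + 3y^2 and AVC = VC/y = 13 - 6y + y^2.
The AVC parabola has its vertex at y = 6/2 = 3, where AVC = 13 - 6·3 + 3^2 = $4.
Because $28 ≥ $4, revenue can cover variable cost; the firm operates.
Solving P = MC: -15 - 12y + 3y^2 = 0 ⇒ y = -1 or 5. On the upward-sloping branch, y* = 5.
Check: AVC at y = 5 is $8 ≤ P, so revenue covers variable cost.
Profit = P·y − TC = 28·5 − 513 = -$373, a loss, but smaller than the $473 fixed cost the firm would lose by shutting down.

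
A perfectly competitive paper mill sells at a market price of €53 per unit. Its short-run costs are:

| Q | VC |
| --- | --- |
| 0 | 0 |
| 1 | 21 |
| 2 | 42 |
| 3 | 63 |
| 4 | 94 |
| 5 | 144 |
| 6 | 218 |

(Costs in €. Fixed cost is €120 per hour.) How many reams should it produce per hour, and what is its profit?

Q = 5; profit = €1

Compute π = P·Q − TC at each output: Q=0: -120; Q=1: -88; Q=2: -56; Q=3: -24; Q=4: -2; Q=5: 1; Q=6: -20.
Profit is maximized at Q = 5. AVC there is 144/5 = €28.80 ≤ P, so producing beats shutting down (which would give -€120).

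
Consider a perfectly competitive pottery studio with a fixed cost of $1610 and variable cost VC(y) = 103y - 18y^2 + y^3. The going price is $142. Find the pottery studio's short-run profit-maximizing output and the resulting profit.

AVC = 103 - 18y + y^2 has its minimum $22 at y = 9; price $142 clears that bar, so the firm operates.
MC = 103 - 36y + 3y^2. Setting P = MC and taking the root on the rising branch gives y* = 13.
TR = 142·13 = 1846. TC = 1610 + 494 = 2104. Profit = 1846 − 2104 = -$258.
Shutting down would mean losing the fixed cost of $1610, so operating at a loss of $258 is better by $1352.

Profit = -$258 at y = 13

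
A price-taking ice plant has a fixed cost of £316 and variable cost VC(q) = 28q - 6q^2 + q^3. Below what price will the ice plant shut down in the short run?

£19 per unit

Short-run supply begins at min AVC. From VC = 28q - 6q^2 + q^3, AVC = 28 - 6q + q^2.
At the minimum of AVC, MC = AVC. MC = 28 - 12q + 3q^2; setting MC = AVC gives 2q^2 - 6q = 0, so q = 3. min AVC = 19.
For P < £19 the firm produces nothing.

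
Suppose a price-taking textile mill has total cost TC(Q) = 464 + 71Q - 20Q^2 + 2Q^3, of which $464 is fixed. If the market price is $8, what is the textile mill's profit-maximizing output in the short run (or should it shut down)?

Variable cost is VC = 71Q - 20Q^2 + 2Q^3, so AVC = VC/Q = 71 - 20Q + 2Q^2 and MC = dTC/dQ = 71 - 40Q + 6Q^2.
AVC hits its minimum where MC = AVC, at Q = 5, giving min AVC = 71 - 20·5 + 2·5^2 = $21.
Since P = $8 < min AVC = $21, price fails to cover variable cost at any output.
The firm minimizes its loss by shutting down and losing only its fixed cost of $464.

Shut down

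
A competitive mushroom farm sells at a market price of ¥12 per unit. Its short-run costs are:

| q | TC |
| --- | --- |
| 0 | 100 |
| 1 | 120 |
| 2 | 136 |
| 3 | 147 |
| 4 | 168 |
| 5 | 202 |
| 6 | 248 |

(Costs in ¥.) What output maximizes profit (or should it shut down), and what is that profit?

q = 0 (shut down); profit = -¥100

Compute π = P·q − TC at each output: q=0: -100; q=1: -108; q=2: -112; q=3: -111; q=4: -120; q=5: -142; q=6: -176.
Profit is highest at q = 0. Equivalently, the lowest AVC in the table is 47/3 ≈ ¥15.67 at q = 3, and P = ¥12 falls below it — price never covers variable cost, so the firm shuts down and loses only its fixed cost.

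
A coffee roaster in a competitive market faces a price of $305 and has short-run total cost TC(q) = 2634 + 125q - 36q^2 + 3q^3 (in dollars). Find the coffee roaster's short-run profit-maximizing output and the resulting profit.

Profit = -$234 at q = 10

AVC = 125 - 36q + 3q^2; min AVC = $17 at q = 6. Since P = $305 ≥ min AVC, the firm produces.
With MC = 125 - 72q + 9q^2, P = MC on the upward-sloping part at q* = 10.
TR = 305·10 = 3050. TC = 2634 + 650 = 3284. Profit = 3050 − 3284 = -$234.
By producing, the firm covers all variable cost plus $2400 of fixed cost; shutting down would lose the full $2634.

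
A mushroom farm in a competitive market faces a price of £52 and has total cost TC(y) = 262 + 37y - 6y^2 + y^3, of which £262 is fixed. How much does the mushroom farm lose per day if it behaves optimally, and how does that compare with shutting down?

AVC = 37 - 6y + y^2 has its minimum £28 at y = 3; price £52 clears that bar, so the firm operates.
With MC = 37 - 12y + 3y^2, P = MC on the upward-sloping part at y* = 5.
TR = 52·5 = 260. TC = 262 + 160 = 422. Profit = 260 − 422 = -£162.
By producing, the firm covers all variable cost plus £100 of fixed cost; shutting down would lose the full £262.

Profit = -£162 at y = 5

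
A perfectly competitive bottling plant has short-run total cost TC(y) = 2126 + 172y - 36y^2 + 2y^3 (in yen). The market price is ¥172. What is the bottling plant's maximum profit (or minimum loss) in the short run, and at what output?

Profit = -¥398 at y = 12

AVC = 172 - 36y + 2y^2; min AVC = ¥10 at y = 9. Since P = ¥172 ≥ min AVC, the firm produces.
With MC = 172 - 72y + 6y^2, P = MC on the upward-sloping part at y* = 12.
TR = 172·12 = 2064. TC = 2126 + 336 = 2462. Profit = 2064 − 2462 = -¥398.
By producing, the firm covers all variable cost plus ¥1728 of fixed cost; shutting down would lose the full ¥2126.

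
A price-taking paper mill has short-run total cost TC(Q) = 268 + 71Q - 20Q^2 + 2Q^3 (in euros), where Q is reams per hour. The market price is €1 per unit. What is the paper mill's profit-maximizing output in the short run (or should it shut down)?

Shut down

Strip out fixed cost: VC = 71Q - 20Q^2 + 2Q^3. Then AVC = 71 - 20Q + 2Q^2 and MC = 71 - 40Q + 6Q^2.
AVC is minimized where dAVC/dQ = -20 + 4Q = 0, at Q = 5; min AVC = 71 - 20·5 + 2·5^2 = €21.
With P < min AVC (€1 < €21), every unit sold adds to the loss.
The firm minimizes its loss by shutting down and losing only its fixed cost of €268.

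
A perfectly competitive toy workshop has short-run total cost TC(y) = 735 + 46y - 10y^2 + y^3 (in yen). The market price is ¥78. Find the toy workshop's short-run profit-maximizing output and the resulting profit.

AVC = 46 - 10y + y^2; min AVC = ¥21 at y = 5. Since P = ¥78 ≥ min AVC, the firm produces.
With MC = 46 - 20y + 3y^2, P = MC on the upward-sloping part at y* = 8.
TR = 78·8 = 624. TC = 735 + 240 = 975. Profit = 624 − 975 = -¥351.
By producing, the firm covers all variable cost plus ¥384 of fixed cost; shutting down would lose the full ¥735.

Profit = -¥351 at y = 8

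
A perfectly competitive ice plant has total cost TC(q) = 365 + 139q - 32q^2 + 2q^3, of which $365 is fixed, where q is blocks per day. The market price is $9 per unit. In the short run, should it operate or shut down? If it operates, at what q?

Strip out fixed cost: VC = 139q - 32q^2 + 2q^3. Then AVC = 139 - 32q + 2q^2 and MC = 139 - 64q + 6q^2.
AVC hits its minimum where MC = AVC, at q = 8, giving min AVC = 139 - 32·8 + 2·8^2 = $11.
With P < min AVC ($9 < $11), every unit sold adds to the loss.
Shutting down limits the loss to fixed cost, $365.

Shut down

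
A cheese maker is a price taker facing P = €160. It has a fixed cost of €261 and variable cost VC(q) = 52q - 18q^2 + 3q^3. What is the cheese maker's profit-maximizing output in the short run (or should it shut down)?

Variable cost is VC = 52q - 18q^2 + 3q^3, so AVC = VC/q = 52 - 18q + 3q^2 and MC = dTC/dq = 52 - 36q + 9q^2.
The AVC parabola has its vertex at q = 18/6 = 3, where AVC = 52 - 18·3 + 3·3^2 = €25.
Since P = €160 ≥ min AVC = €25, price covers variable cost and the firm should produce.
P = MC gives -108 - 36q + 9q^2 = 0, with roots -2 and 6. Take the larger (rising MC): q* = 6.
Check: AVC at q = 6 is €52 ≤ P, so revenue covers variable cost.
Profit = P·q − TC = 160·6 − 573 = €387.

Produce at q = 6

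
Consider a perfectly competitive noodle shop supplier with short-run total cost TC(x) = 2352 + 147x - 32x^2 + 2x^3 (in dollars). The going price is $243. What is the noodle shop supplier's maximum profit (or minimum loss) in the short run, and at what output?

AVC = 147 - 32x + 2x^2 has its minimum $19 at x = 8; price $243 clears that bar, so the firm operates.
With MC = 147 - 64x + 6x^2, P = MC on the upward-sloping part at x* = 12.
TR = 243·12 = 2916. TC = 2352 + 612 = 2964. Profit = 2916 − 2964 = -$48.
Shutting down would mean losing the fixed cost of $2352, so operating at a loss of $48 is better by $2304.

Profit = -$48 at x = 12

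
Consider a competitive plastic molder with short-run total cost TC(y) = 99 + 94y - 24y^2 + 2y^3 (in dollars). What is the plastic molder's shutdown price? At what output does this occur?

$22 per unit, at y = 6

The firm shuts down when price falls below the minimum of average variable cost. AVC = VC/y = 94 - 24y + 2y^2.
At the minimum of AVC, MC = AVC. MC = 94 - 48y + 6y^2; setting MC = AVC gives 4y^2 - 24y = 0, so y = 6. min AVC = 22.
For P < $22 the firm produces nothing.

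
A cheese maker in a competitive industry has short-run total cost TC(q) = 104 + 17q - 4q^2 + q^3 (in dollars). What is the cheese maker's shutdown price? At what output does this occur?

The shutdown price is the minimum of AVC. VC = 17q - 4q^2 + q^3, so AVC = 17 - 4q + q^2.
dAVC/dq = -4 + 2q = 0 gives q = 2. min AVC = 17 - 4·2 + 2^2 = 13.
For P < $13 the firm produces nothing.

$13 per unit, at q = 2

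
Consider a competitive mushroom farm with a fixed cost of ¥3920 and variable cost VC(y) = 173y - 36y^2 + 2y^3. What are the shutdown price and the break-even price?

Shutdown price = ¥11; break-even price = ¥341

AVC = 173 - 36y + 2y^2; minimized at y = 9, giving min AVC = ¥11. That is the shutdown price.
ATC = 3920/y + 173 - 36y + 2y^2. Setting dATC/dy = −3920/y^2 − 36 + 4y = 0 gives y = 14 (since 4·14^3 − 36·14^2 = 3920).
min ATC = 3920/14 + 173 − 36·14 + 2·14^2 = ¥341. That is the break-even price.
For ¥11 ≤ P < ¥341 the firm produces at a loss; below ¥11 it shuts down.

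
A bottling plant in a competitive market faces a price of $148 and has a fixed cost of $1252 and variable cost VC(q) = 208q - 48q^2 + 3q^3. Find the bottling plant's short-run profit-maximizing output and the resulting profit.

AVC = 208 - 48q + 3q^2 has its minimum $16 at q = 8; price $148 clears that bar, so the firm operates.
MC = 208 - 96q + 9q^2. Setting P = MC and taking the root on the rising branch gives q* = 10.
TR = 148·10 = 1480. TC = 1252 + 280 = 1532. Profit = 1480 − 1532 = -$52.
That loss of $52 beats the $1252 the firm would lose by shutting down; producing recovers $1200 of fixed cost.

Profit = -$52 at q = 10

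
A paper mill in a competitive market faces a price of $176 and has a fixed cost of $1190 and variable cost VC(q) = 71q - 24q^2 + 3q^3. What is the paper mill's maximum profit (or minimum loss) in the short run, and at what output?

AVC = 71 - 24q + 3q^2 has its minimum $23 at q = 4; price $176 clears that bar, so the firm operates.
With MC = 71 - 48q + 9q^2, P = MC on the upward-sloping part at q* = 7.
TR = 176·7 = 1232. TC = 1190 + 350 = 1540. Profit = 1232 − 1540 = -$308.
By producing, the firm covers all variable cost plus $882 of fixed cost; shutting down would lose the full $1190.

Profit = -$308 at q = 7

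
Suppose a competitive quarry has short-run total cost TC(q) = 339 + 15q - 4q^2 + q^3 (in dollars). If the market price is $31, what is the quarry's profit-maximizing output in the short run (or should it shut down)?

Produce at q = 4

Strip out fixed cost: VC = 15q - 4q^2 + q^3. Then AVC = 15 - 4q + q^2 and MC = 15 - 8q + 3q^2.
AVC is minimized where dAVC/dq = -4 + 2q = 0, at q = 2; min AVC = 15 - 4·2 + 2^2 = $11.
P = $31 exceeds min AVC = $11, so the firm stays open.
P = MC gives -16 - 8q + 3q^2 = 0, with roots -4/3 and 4. Take the larger (rising MC): q* = 4.
Check: AVC at q = 4 is $15 ≤ P, so revenue covers variable cost.
Profit = P·q − TC = 31·4 − 399 = -$275, a loss, but smaller than the $339 fixed cost the firm would lose by shutting down.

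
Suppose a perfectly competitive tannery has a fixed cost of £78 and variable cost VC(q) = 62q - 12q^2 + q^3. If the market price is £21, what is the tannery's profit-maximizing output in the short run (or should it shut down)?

From TC, MC = TC'(q) = 62 - 24q + 3q^2 and AVC = VC/q = 62 - 12q + q^2.
AVC is minimized where dAVC/dq = -12 + 2q = 0, at q = 6; min AVC = 62 - 12·6 + 6^2 = £26.
Since P = £21 < min AVC = £26, price fails to cover variable cost at any output.
The firm minimizes its loss by shutting down and losing only its fixed cost of £78.

Shut down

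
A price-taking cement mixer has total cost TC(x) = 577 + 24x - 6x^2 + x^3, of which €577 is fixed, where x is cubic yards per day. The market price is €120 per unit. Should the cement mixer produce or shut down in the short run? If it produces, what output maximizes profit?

From TC, MC = TC'(x) = 24 - 12x + 3x^2 and AVC = VC/x = 24 - 6x + x^2.
AVC hits its minimum where MC = AVC, at x = 3, giving min AVC = 24 - 6·3 + 3^2 = €15.
Since P = €120 ≥ min AVC = €15, price covers variable cost and the firm should produce.
P = MC gives -96 - 12x + 3x^2 = 0, with roots -4 and 8. Take the larger (rising MC): x* = 8.
Check: AVC at x = 8 is €40 ≤ P, so revenue covers variable cost.
Profit = P·x − TC = 120·8 − 897 = €63.

Produce at x = 8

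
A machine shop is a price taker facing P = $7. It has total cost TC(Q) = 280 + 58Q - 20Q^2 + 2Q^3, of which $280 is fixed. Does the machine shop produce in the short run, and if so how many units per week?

Variable cost is VC = 58Q - 20Q^2 + 2Q^3, so AVC = VC/Q = 58 - 20Q + 2Q^2 and MC = dTC/dQ = 58 - 40Q + 6Q^2.
The AVC parabola has its vertex at Q = 20/4 = 5, where AVC = 58 - 20·5 + 2·5^2 = $8.
With P < min AVC ($7 < $8), every unit sold adds to the loss.
The firm minimizes its loss by shutting down and losing only its fixed cost of $280.

Shut down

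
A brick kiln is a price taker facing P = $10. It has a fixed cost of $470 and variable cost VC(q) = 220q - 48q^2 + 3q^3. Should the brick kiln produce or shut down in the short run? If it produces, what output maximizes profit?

From TC, MC = TC'(q) = 220 - 96q + 9q^2 and AVC = VC/q = 220 - 48q + 3q^2.
AVC hits its minimum where MC = AVC, at q = 8, giving min AVC = 220 - 48·8 + 3·8^2 = $28.
With P < min AVC ($10 < $28), every unit sold adds to the loss.
The firm minimizes its loss by shutting down and losing only its fixed cost of $470.

Shut down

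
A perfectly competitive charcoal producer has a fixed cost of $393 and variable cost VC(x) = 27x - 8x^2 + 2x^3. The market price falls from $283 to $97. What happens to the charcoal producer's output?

AVC = 27 - 8x + 2x^2, minimized at x = 2 where min AVC = $19. MC = 27 - 16x + 6x^2.
At P = $283 ≥ min AVC, set P = MC on the rising branch: x = 8.
At P = $97 ≥ min AVC, set P = MC: x = 5. The firm stays open but cuts output.

Output falls from 8 to 5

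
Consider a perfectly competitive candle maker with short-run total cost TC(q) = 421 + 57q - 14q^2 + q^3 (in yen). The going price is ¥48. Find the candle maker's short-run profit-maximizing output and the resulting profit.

Profit = -¥97 at q = 9

AVC = 57 - 14q + q^2 has its minimum ¥8 at q = 7; price ¥48 clears that bar, so the firm operates.
With MC = 57 - 28q + 3q^2, P = MC on the upward-sloping part at q* = 9.
TR = 48·9 = 432. TC = 421 + 108 = 529. Profit = 432 − 529 = -¥97.
Shutting down would mean losing the fixed cost of ¥421, so operating at a loss of ¥97 is better by ¥324.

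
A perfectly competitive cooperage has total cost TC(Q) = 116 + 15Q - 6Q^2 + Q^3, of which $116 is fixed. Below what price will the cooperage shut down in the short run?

Short-run supply begins at min AVC. From VC = 15Q - 6Q^2 + Q^3, AVC = 15 - 6Q + Q^2.
At the minimum of AVC, MC = AVC. MC = 15 - 12Q + 3Q^2; setting MC = AVC gives 2Q^2 - 6Q = 0, so Q = 3. min AVC = 6.
For P < $6 the firm produces nothing.

$6 per unit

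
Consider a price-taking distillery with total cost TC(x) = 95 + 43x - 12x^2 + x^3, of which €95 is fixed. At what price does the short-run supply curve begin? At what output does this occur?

€7 per unit, at x = 6

The firm shuts down when price falls below the minimum of average variable cost. AVC = VC/x = 43 - 12x + x^2.
dAVC/dx = -12 + 2x = 0 gives x = 6. min AVC = 43 - 12·6 + 6^2 = 7.
For P < €7 the firm produces nothing.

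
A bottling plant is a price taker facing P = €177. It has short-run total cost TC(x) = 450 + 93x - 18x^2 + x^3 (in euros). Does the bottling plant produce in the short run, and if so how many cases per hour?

From TC, MC = TC'(x) = 93 - 36x + 3x^2 and AVC = VC/x = 93 - 18x + x^2.
AVC is minimized where dAVC/dx = -18 + 2x = 0, at x = 9; min AVC = 93 - 18·9 + 9^2 = €12.
Since P = €177 ≥ min AVC = €12, price covers variable cost and the firm should produce.
P = MC gives -84 - 36x + 3x^2 = 0, with roots -2 and 14. Take the larger (rising MC): x* = 14.
Check: AVC at x = 14 is €37 ≤ P, so revenue covers variable cost.
Profit = P·x − TC = 177·14 − 968 = €1510.

Produce at x = 14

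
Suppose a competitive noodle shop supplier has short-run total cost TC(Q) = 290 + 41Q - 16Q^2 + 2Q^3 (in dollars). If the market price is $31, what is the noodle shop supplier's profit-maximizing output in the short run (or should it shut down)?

Variable cost is VC = 41Q - 16Q^2 + 2Q^3, so AVC = VC/Q = 41 - 16Q + 2Q^2 and MC = dTC/dQ = 41 - 32Q + 6Q^2.
AVC is minimized where dAVC/dQ = -16 + 4Q = 0, at Q = 4; min AVC = 41 - 16·4 + 2·4^2 = $9.
P = $31 exceeds min AVC = $9, so the firm stays open.
Solving P = MC: 10 - 32Q + 6Q^2 = 0 ⇒ Q = 1/3 or 5. On the upward-sloping branch, Q* = 5.
Check: AVC at Q = 5 is $11 ≤ P, so revenue covers variable cost.
Profit = P·Q − TC = 31·5 − 345 = -$190, a loss, but smaller than the $290 fixed cost the firm would lose by shutting down.

Produce at Q = 5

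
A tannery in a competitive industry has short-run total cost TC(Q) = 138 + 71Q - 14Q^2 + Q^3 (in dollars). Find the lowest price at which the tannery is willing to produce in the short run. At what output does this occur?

The firm shuts down when price falls below the minimum of average variable cost. AVC = VC/Q = 71 - 14Q + Q^2.
dAVC/dQ = -14 + 2Q = 0 gives Q = 7. min AVC = 71 - 14·7 + 7^2 = 22.
For P < $22 the firm produces nothing.

$22 per unit, at Q = 7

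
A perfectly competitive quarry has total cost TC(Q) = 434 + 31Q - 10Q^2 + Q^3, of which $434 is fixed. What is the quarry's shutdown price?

The shutdown price is the minimum of AVC. VC = 31Q - 10Q^2 + Q^3, so AVC = 31 - 10Q + Q^2.
dAVC/dQ = -10 + 2Q = 0 gives Q = 5. min AVC = 31 - 10·5 + 5^2 = 6.
So the shutdown price is $6.

$6 per unit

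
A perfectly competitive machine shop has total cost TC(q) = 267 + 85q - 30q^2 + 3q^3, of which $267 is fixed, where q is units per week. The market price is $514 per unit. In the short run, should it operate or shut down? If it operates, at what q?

Produce at q = 11

From TC, MC = TC'(q) = 85 - 60q + 9q^2 and AVC = VC/q = 85 - 30q + 3q^2.
AVC hits its minimum where MC = AVC, at q = 5, giving min AVC = 85 - 30·5 + 3·5^2 = $10.
Because $514 ≥ $10, revenue can cover variable cost; the firm operates.
P = MC gives -429 - 60q + 9q^2 = 0, with roots -13/3 and 11. Take the larger (rising MC): q* = 11.
Check: AVC at q = 11 is $118 ≤ P, so revenue covers variable cost.
Profit = P·q − TC = 514·11 − 1565 = $4089.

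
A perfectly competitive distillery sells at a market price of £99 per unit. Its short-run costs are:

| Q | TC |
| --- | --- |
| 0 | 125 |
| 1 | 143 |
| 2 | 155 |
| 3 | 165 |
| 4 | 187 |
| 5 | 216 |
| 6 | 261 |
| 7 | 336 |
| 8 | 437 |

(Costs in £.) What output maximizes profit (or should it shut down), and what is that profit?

Tabulate TR − TC: Q=0: -125; Q=1: -44; Q=2: 43; Q=3: 132; Q=4: 209; Q=5: 279; Q=6: 333; Q=7: 357; Q=8: 355.
Profit is maximized at Q = 7. AVC there is 211/7 = £30.14 ≤ P, so producing beats shutting down (which would give -£125).

Q = 7; profit = £357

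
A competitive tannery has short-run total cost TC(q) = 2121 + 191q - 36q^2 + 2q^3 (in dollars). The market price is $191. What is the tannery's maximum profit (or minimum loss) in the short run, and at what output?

Profit = -$393 at q = 12

AVC = 191 - 36q + 2q^2; min AVC = $29 at q = 9. Since P = $191 ≥ min AVC, the firm produces.
With MC = 191 - 72q + 6q^2, P = MC on the upward-sloping part at q* = 12.
TR = 191·12 = 2292. TC = 2121 + 564 = 2685. Profit = 2292 − 2685 = -$393.
By producing, the firm covers all variable cost plus $1728 of fixed cost; shutting down would lose the full $2121.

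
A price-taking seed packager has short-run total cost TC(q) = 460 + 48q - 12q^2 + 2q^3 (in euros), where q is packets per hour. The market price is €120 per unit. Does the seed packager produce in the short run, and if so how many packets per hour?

From TC, MC = TC'(q) = 48 - 24q + 6q^2 and AVC = VC/q = 48 - 12q + 2q^2.
AVC is minimized where dAVC/dq = -12 + 4q = 0, at q = 3; min AVC = 48 - 12·3 + 2·3^2 = €30.
P = €120 exceeds min AVC = €30, so the firm stays open.
Solving P = MC: -72 - 24q + 6q^2 = 0 ⇒ q = -2 or 6. On the upward-sloping branch, q* = 6.
Check: AVC at q = 6 is €48 ≤ P, so revenue covers variable cost.
Profit = P·q − TC = 120·6 − 748 = -€28, a loss, but smaller than the €460 fixed cost the firm would lose by shutting down.

Produce at q = 6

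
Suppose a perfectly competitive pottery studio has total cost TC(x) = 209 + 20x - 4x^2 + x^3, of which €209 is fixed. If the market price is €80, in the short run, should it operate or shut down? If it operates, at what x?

Strip out fixed cost: VC = 20x - 4x^2 + x^3. Then AVC = 20 - 4x + x^2 and MC = 20 - 8x + 3x^2.
AVC hits its minimum where MC = AVC, at x = 2, giving min AVC = 20 - 4·2 + 2^2 = €16.
Since P = €80 ≥ min AVC = €16, price covers variable cost and the firm should produce.
Solving P = MC: -60 - 8x + 3x^2 = 0 ⇒ x = -10/3 or 6. On the upward-sloping branch, x* = 6.
Check: AVC at x = 6 is €32 ≤ P, so revenue covers variable cost.
Profit = P·x − TC = 80·6 − 401 = €79.

Produce at x = 6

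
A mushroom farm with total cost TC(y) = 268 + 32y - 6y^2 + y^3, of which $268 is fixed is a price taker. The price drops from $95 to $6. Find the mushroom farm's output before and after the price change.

MC = 32 - 12y + 3y^2; the shutdown threshold is min AVC = $23 (at y = 3).
At P = $95 ≥ min AVC, set P = MC on the rising branch: y = 7.
At P = $6 < min AVC = $23, price no longer covers variable cost at any output, so the firm shuts down: y = 0.

Output falls from 7 to 0 (the firm shuts down)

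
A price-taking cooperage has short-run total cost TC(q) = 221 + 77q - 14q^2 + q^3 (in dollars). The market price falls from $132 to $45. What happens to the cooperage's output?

AVC = 77 - 14q + q^2, minimized at q = 7 where min AVC = $28. MC = 77 - 28q + 3q^2.
At P = $132 ≥ min AVC, set P = MC on the rising branch: q = 11.
At P = $45 ≥ min AVC, set P = MC: q = 8. The firm stays open but cuts output.

Output falls from 11 to 8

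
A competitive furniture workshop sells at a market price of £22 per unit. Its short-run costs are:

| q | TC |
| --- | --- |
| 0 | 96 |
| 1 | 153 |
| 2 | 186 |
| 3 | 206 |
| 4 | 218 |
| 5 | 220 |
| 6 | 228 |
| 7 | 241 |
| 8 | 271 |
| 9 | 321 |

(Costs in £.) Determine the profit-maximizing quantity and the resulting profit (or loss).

q = 7; profit = -£87

Tabulate TR − TC: q=0: -96; q=1: -131; q=2: -142; q=3: -140; q=4: -130; q=5: -110; q=6: -96; q=7: -87; q=8: -95; q=9: -123.
Profit is maximized at q = 7. AVC there is 145/7 = £20.71 ≤ P, so producing beats shutting down (which would give -£96).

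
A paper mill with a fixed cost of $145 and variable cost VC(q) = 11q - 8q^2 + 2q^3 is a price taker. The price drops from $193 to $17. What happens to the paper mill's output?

MC = 11 - 16q + 6q^2; the shutdown threshold is min AVC = $3 (at q = 2).
With P = $193 above the shutdown price, P = MC gives q = 7.
At P = $17 ≥ min AVC, set P = MC: q = 3. The firm stays open but cuts output.

Output falls from 7 to 3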